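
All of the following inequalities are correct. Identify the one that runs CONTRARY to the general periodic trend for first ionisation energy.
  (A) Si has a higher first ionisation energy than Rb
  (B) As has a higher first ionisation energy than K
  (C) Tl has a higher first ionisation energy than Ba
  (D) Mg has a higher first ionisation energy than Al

(D)

The general trend: first ionisation energy increases across a period and decreases down a group.
(A) Si (period 3, group 14) vs Rb (period 5, group 1): the stated order agrees with the simple trend.
(B) As (period 4, group 15) vs K (period 4, group 1): the stated order agrees with the simple trend.
(C) Tl (period 6, group 13) vs Ba (period 6, group 2): the stated order agrees with the simple trend.
(D) Mg (period 3, group 2) vs Al (period 3, group 13): the stated order contradicts the simple trend.
The exception is (D): Al's single 3p electron is easier to remove than one from Mg's filled 3s².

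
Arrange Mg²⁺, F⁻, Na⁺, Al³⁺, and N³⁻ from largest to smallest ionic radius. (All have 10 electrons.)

N³⁻, F⁻, Na⁺, Mg²⁺, Al³⁺

All of these have 10 electrons, so size is governed by nuclear charge alone: the more protons, the stronger the pull on the same electron cloud, and the smaller the ion.
Nuclear charges: Al³⁺ (Z=13), Mg²⁺ (Z=12), Na⁺ (Z=11), F⁻ (Z=9), N³⁻ (Z=7).
Largest to smallest: N³⁻ > F⁻ > Na⁺ > Mg²⁺ > Al³⁺.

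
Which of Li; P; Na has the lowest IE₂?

After 1 electron has been removed, what remains? Li⁺ is the bare [He] core; P⁺ still has 4 valence electrons; Na⁺ is the bare [Ne] core.
Core electrons are held far more tightly than valence electrons, so Na and Li top the IE_2 order.
Approximate IE_2 values (kJ/mol): Li 7298, P 1907, Na 4562.
So the second ionization energies run P < Na < Li.

P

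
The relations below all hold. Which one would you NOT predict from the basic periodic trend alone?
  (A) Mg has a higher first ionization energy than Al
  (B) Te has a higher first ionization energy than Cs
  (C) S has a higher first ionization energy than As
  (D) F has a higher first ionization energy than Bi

The general trend: first ionization energy increases across a period and decreases down a group.
(A) Mg (period 3, group 2) vs Al (period 3, group 13): the stated order contradicts the simple trend.
(B) Te (period 5, group 16) vs Cs (period 6, group 1): the stated order agrees with the simple trend.
(C) S (period 3, group 16) vs As (period 4, group 15): the stated order agrees with the simple trend.
(D) F (period 2, group 17) vs Bi (period 6, group 15): the stated order agrees with the simple trend.
The exception is (A): Al's single 3p electron is easier to remove than one from Mg's filled 3s².

(A)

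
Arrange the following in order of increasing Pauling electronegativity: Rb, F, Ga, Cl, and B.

Rb < Ga < B < Cl < F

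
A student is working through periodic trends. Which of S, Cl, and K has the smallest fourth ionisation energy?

S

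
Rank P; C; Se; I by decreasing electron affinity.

Adding an electron releases more energy for atoms nearer the top right (short of the noble gases).
A diagonal step moves right (one effect) and down (the opposite effect) at once.
C > P: period and group pull opposite ways; the down-group shift dominates (122 vs 72 kJ/mol).
Se > C: period and group pull opposite ways; the across-period shift dominates (195 vs 122 kJ/mol).
I > Se: the two effects oppose for this pair; the across-period effect wins (295 vs 195 kJ/mol).
Tabulated electron affinity (kJ/mol): C 122, P 72, Se 195, I 295.
So from highest to lowest: I > Se > C > P.

I > Se > C > P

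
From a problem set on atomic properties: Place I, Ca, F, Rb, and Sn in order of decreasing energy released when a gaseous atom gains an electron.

F > I > Sn > Rb > Ca

Adding an electron releases more energy for atoms nearer the top right (short of the noble gases).
Here both period and group differ, so the two effects have to be weighed against each other.
Rb > Ca: this pair runs against the simple trend — see the exception note.
Sn > Rb: both are in period 5; the period trend gives Sn the larger value.
I > Sn: both are in period 5; the period trend gives I the larger value.
F > I: F sits above I in group 17, so the down-group effect alone puts F higher.
Note the exception: Rb has a higher electron affinity than Ca, contrary to the simple trend — adding an electron to Ca (ns²) has to open a new, higher-energy np subshell, which is unfavourable.
Approximate values (kJ/mol): F 328, Ca 2, Rb 47, Sn 107, I 295.
So from highest to lowest: F > I > Sn > Rb > Ca.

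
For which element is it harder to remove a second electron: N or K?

K

Consider each +1 ion: N⁺ still has 4 valence electrons; K⁺ is the bare [Ar] core.
Core electrons are held far more tightly than valence electrons, so K tops the IE_2 order.
Tabulated IE_2 (kJ/mol): N 2856, K 3052.
Overall IE_2 order: N < K.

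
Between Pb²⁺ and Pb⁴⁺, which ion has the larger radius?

Both ions have Z = 82 protons, but Pb⁴⁺ has lost more electrons, so its remaining electrons feel a larger effective nuclear charge per electron and are pulled in more tightly.
Higher positive charge → smaller ion, so Pb²⁺ > Pb⁴⁺.

Pb²⁺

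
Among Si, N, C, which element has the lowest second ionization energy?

Si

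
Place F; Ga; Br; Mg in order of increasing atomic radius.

F is in period 2, group 17; Mg is in period 3, group 2; Ga is in period 4, group 13; Br is in period 4, group 17.
Across a period the added protons contract the valence shell; down a group each new principal shell makes the atom larger.
These span different periods and groups, so the two trends combine.
Br > F: they share group 17; the group trend gives Br the larger value.
Ga > Br: both are in period 4; the period trend gives Ga the larger value.
Mg > Ga: the two effects oppose for this pair; the across-period effect wins (139 vs 124 pm).
Approximate values (pm): F 64, Mg 139, Ga 124, Br 114.
So from smallest to largest: F < Br < Ga < Mg.

F < Br < Ga < Mg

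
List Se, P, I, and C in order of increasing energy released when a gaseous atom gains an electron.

C is in period 2, group 14; P is in period 3, group 15; Se is in period 4, group 16; I is in period 5, group 17.
Electron affinity generally becomes more exothermic across a period toward the halogens and less exothermic down a group.
These sit on a diagonal, where the across-period and down-group effects partly cancel.
C > P: period and group pull opposite ways; the down-group shift dominates (122 vs 72 kJ/mol).
Se > C: period and group pull opposite ways; the across-period shift dominates (195 vs 122 kJ/mol).
I > Se: period and group pull opposite ways; the across-period shift dominates (295 vs 195 kJ/mol).
Approximate values (kJ/mol): C 122, P 72, Se 195, I 295.
So from lowest to highest: P < C < Se < I.

P, C, Se, I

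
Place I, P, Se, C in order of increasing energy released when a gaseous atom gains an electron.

P < C < Se < I

Atoms with high Z_eff and room in the valence shell (especially the halogens) have the most exothermic electron affinities.
These sit on a diagonal, where the across-period and down-group effects partly cancel.
C > P: period and group pull opposite ways; the down-group shift dominates (122 vs 72 kJ/mol).
Se > C: period and group pull opposite ways; the across-period shift dominates (195 vs 122 kJ/mol).
I > Se: the two effects oppose for this pair; the across-period effect wins (295 vs 195 kJ/mol).
For reference (kJ/mol): C 122, P 72, Se 195, I 295.
So from lowest to highest: P < C < Se < I.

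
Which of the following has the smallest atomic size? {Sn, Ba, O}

O is in period 2, group 16; Sn is in period 5, group 14; Ba is in period 6, group 2.
Radius decreases left→right (rising Z_eff, same n) and increases top→bottom (higher n).
Neither a single period nor a single group — weigh both effects.
Sn > O: relative to O, both the across-period and down-group shifts push Sn's atomic radius up.
Ba > Sn: relative to Sn, both the across-period and down-group shifts push Ba's atomic radius up.
Tabulated atomic radius (pm): O 63, Sn 140, Ba 196.
The smallest atomic size among these belongs to O.

O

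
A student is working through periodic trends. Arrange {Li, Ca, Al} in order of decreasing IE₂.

Li > Al > Ca

IE_2 is the cost of taking one more electron from the +1 cation: Li⁺ is the bare [He] core; Ca⁺ still has 1 valence electron; Al⁺ still has 2 valence electrons.
Core electrons are held far more tightly than valence electrons, so Li tops the IE_2 order.
Valence configurations: Ca⁺ [Ar]4s¹, Al⁺ [Ne]3s².
Tabulated IE_2 (kJ/mol): Li 7298, Ca 1145, Al 1817.
Overall IE_2 order: Ca < Al < Li.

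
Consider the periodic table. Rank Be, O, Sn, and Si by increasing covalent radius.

Be is in period 2, group 2; O is in period 2, group 16; Si is in period 3, group 14; Sn is in period 5, group 14.
Moving right in a period, electrons are added to the same shell under a stronger nuclear pull, so atoms get smaller; moving down, a new shell is opened and atoms get larger.
These span different periods and groups, so the two trends combine.
Be > O: Be lies to the left of O in period 2, so the across-period effect alone puts Be larger.
Si > Be: the two effects oppose for this pair; the down-group effect wins (116 vs 102 pm).
Sn > Si: Sn sits below Si in group 14, so the down-group effect alone puts Sn larger.
For reference (pm): Be 102, O 63, Si 116, Sn 140.
So from smallest to largest: O < Be < Si < Sn.

O < Be < Si < Sn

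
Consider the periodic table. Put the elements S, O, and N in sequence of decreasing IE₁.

IE₁ increases left→right with effective nuclear charge and decreases top→bottom as the valence shell moves farther out.
Neither a single period nor a single group — weigh both effects.
O > S: they share group 16; the group trend gives O the larger value.
N > O: this pair runs against the simple trend — see the exception note.
Note the exception: N has a higher first ionization energy than O, contrary to the simple trend — pairing an electron in O's 2p⁴ costs repulsion energy, so O ionizes more easily than half-filled N (2p³).
For reference (kJ/mol): N 1402, O 1314, S 1000.
So from highest to lowest: N > O > S.

N > O > S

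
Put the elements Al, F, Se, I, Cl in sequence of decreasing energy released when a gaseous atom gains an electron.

F is in period 2, group 17; Al is in period 3, group 13; Cl is in period 3, group 17; Se is in period 4, group 16; I is in period 5, group 17.
Electron affinity generally becomes more exothermic across a period toward the halogens and less exothermic down a group.
Here both period and group differ, so the two effects have to be weighed against each other.
Se > Al: period and group pull opposite ways; the across-period shift dominates (195 vs 42 kJ/mol).
I > Se: period and group pull opposite ways; the across-period shift dominates (295 vs 195 kJ/mol).
F > I: F sits above I in group 17, so the down-group effect alone puts F higher.
Cl > F: this pair runs against the simple trend — see the exception note.
Note the exception: Cl has a higher electron affinity than F, contrary to the simple trend — F's small 2p subshell makes the incoming electron feel strong e⁻–e⁻ repulsion, so Cl actually releases more energy on gaining an electron.
Approximate values (kJ/mol): F 328, Al 42, Cl 349, Se 195, I 295.
So from highest to lowest: Cl > F > I > Se > Al.

Cl > F > I > Se > Al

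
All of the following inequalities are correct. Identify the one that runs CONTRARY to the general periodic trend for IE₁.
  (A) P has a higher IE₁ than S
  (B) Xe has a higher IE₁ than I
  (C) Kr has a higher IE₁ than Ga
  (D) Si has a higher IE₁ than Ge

(A)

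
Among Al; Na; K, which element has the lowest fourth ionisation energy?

IE_4 is the cost of taking one more electron from the +3 cation: Al³⁺ is the bare [Ne] core; Na³⁺ is already 2 electrons into the core; K³⁺ is already 2 electrons into the core.
All of these are removing an electron from a noble-gas core or deeper; the smaller core (lower principal quantum number) is held far more tightly, and within a period the higher nuclear charge binds the same core more tightly.
The numbers (kJ/mol): Al 11577, Na 9543, K 5877.
So the fourth ionization energies run K < Na < Al.

K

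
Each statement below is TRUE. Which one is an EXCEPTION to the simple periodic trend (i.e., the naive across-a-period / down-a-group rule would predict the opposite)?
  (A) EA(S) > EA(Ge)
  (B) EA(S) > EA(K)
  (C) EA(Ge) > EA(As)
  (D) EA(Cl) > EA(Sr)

(C)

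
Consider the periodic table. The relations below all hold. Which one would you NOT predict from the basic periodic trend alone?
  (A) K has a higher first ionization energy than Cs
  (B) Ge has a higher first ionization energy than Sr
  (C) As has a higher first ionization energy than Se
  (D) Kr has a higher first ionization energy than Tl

The general trend: first ionization energy increases across a period and decreases down a group.
(A) K (period 4, group 1) vs Cs (period 6, group 1): the stated order agrees with the simple trend.
(B) Ge (period 4, group 14) vs Sr (period 5, group 2): the stated order agrees with the simple trend.
(C) As (period 4, group 15) vs Se (period 4, group 16): the stated order contradicts the simple trend.
(D) Kr (period 4, group 18) vs Tl (period 6, group 13): the stated order agrees with the simple trend.
The exception is (C): Se (4p⁴) ionizes more easily than half-filled As (4p³).

(C)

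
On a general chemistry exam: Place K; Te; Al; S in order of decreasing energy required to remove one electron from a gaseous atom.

S > Te > Al > K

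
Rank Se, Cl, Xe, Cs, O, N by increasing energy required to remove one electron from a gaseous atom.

Cs, Se, Xe, Cl, O, N

N is in period 2, group 15; O is in period 2, group 16; Cl is in period 3, group 17; Se is in period 4, group 16; Xe is in period 5, group 18; Cs is in period 6, group 1.
Across a period the outer electron is held more tightly (higher IE₁); down a group it sits in a higher shell, more shielded, and comes off more easily.
Neither a single period nor a single group — weigh both effects.
Se > Cs: relative to Cs, both the across-period and down-group shifts push Se's first ionization energy up.
Xe > Se: period and group pull opposite ways; the across-period shift dominates (1170 vs 941 kJ/mol).
Cl > Xe: the two effects oppose for this pair; the down-group effect wins (1251 vs 1170 kJ/mol).
O > Cl: the two effects oppose for this pair; the down-group effect wins (1314 vs 1251 kJ/mol).
N > O: this pair runs against the simple trend — see the exception note.
Note the exception: N has a higher first ionization energy than O, contrary to the simple trend — pairing an electron in O's 2p⁴ costs repulsion energy, so O ionizes more easily than half-filled N (2p³).
For reference (kJ/mol): N 1402, O 1314, Cl 1251, Se 941, Xe 1170, Cs 376.
So from lowest to highest: Cs < Se < Xe < Cl < O < N.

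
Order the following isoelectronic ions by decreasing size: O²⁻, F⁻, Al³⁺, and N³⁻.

N³⁻, O²⁻, F⁻, Al³⁺

All of these have 10 electrons, so size is governed by nuclear charge alone: the more protons, the stronger the pull on the same electron cloud, and the smaller the ion.
Nuclear charges: Al³⁺ (Z=13), F⁻ (Z=9), O²⁻ (Z=8), N³⁻ (Z=7).
Largest to smallest: N³⁻ > O²⁻ > F⁻ > Al³⁺.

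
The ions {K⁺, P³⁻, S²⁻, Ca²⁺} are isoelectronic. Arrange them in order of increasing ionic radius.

All of these have 18 electrons, so size is governed by nuclear charge alone: the more protons, the stronger the pull on the same electron cloud, and the smaller the ion.
Nuclear charges: Ca²⁺ (Z=20), K⁺ (Z=19), S²⁻ (Z=16), P³⁻ (Z=15).
Smallest to largest: Ca²⁺ < K⁺ < S²⁻ < P³⁻.

Ca²⁺ < K⁺ < S²⁻ < P³⁻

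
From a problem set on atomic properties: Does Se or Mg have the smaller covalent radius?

Se

Radius decreases left→right (rising Z_eff, same n) and increases top→bottom (higher n).
Here both period and group differ, so the two effects have to be weighed against each other.
Mg > Se: period and group pull opposite ways; the across-period shift dominates (139 vs 116 pm).
For reference (pm): Mg 139, Se 116.
So Se has the smaller covalent radius (Se < Mg).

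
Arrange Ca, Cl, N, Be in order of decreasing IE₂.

N > Cl > Be > Ca

After 1 electron has been removed, what remains? Ca⁺ still has 1 valence electron; Cl⁺ still has 6 valence electrons; N⁺ still has 4 valence electrons; Be⁺ still has 1 valence electron.
All are still removing valence electrons, so compare the +1 ions as you would atoms: IE_2 generally rises across a period (higher Z_eff) and falls down a group (larger shell), subject to the usual subshell exceptions.
Valence configurations: Ca⁺ [Ar]4s¹, Cl⁺ [Ne]3s²3p⁴, N⁺ [He]2s²2p², Be⁺ [He]2s¹.
The numbers (kJ/mol): Ca 1145, Cl 2298, N 2856, Be 1757.
Overall IE_2 order: Ca < Be < Cl < N.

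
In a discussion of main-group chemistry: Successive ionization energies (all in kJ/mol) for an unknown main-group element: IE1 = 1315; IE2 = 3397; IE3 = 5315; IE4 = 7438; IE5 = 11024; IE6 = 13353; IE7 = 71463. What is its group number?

Look for the largest jump between consecutive ionization energies: IE7/IE6 ≈ 5.4, far larger than any earlier ratio.
That jump marks the point where a core electron is being removed. So the atom has 6 valence electrons.
A main-group element with 6 valence electrons is in group 16.

Group 16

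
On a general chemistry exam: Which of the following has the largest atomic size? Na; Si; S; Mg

Across a period the added protons contract the valence shell; down a group each new principal shell makes the atom larger.
All lie in period 3, so atomic radius increases right to left.
The largest atomic size among these belongs to Na.

Na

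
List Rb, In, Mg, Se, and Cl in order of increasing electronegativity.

Mg is in period 3, group 2; Cl is in period 3, group 17; Se is in period 4, group 16; Rb is in period 5, group 1; In is in period 5, group 13.
EN rises left→right (higher Z_eff, smaller atoms) and falls top→bottom (larger, more shielded atoms).
Here both period and group differ, so the two effects have to be weighed against each other.
Mg > Rb: relative to Rb, both the across-period and down-group shifts push Mg's electronegativity up.
In > Mg: period and group pull opposite ways; the across-period shift dominates (1.78 vs 1.31).
Se > In: both effects reinforce here, so Se is clearly the higher of the two.
Cl > Se: relative to Se, both the across-period and down-group shifts push Cl's electronegativity up.
For reference (Pauling): Mg 1.31, Cl 3.16, Se 2.55, Rb 0.82, In 1.78.
So from lowest to highest: Rb < Mg < In < Se < Cl.

Rb < Mg < In < Se < Cl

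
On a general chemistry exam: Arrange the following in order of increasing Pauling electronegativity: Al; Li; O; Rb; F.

Rb, Li, Al, O, F

Li is in period 2, group 1; O is in period 2, group 16; F is in period 2, group 17; Al is in period 3, group 13; Rb is in period 5, group 1.
EN rises left→right (higher Z_eff, smaller atoms) and falls top→bottom (larger, more shielded atoms).
These span different periods and groups, so the two trends combine.
Li > Rb: Li sits above Rb in group 1, so the down-group effect alone puts Li higher.
Al > Li: the two effects oppose for this pair; the across-period effect wins (1.61 vs 0.98).
O > Al: both effects reinforce here, so O is clearly the higher of the two.
F > O: F lies to the right of O in period 2, so the across-period effect alone puts F higher.
Approximate values (Pauling): Li 0.98, O 3.44, F 3.98, Al 1.61, Rb 0.82.
So from lowest to highest: Rb < Li < Al < O < F.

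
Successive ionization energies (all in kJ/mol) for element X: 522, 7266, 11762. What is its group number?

Look for the largest jump between consecutive ionization energies: IE2/IE1 ≈ 13.9, far larger than any earlier ratio.
That jump marks the point where a core electron is being removed. So the atom has 1 valence electron.
A main-group element with 1 valence electron is in group 1.

Group 1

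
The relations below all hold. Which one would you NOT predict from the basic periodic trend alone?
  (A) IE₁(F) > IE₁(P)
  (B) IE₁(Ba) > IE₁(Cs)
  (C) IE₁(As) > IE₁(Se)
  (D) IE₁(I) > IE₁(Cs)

(C)

The general trend: first ionisation energy increases across a period and decreases down a group.
(A) F (period 2, group 17) vs P (period 3, group 15): the stated order agrees with the simple trend.
(B) Ba (period 6, group 2) vs Cs (period 6, group 1): the stated order agrees with the simple trend.
(C) As (period 4, group 15) vs Se (period 4, group 16): the stated order contradicts the simple trend.
(D) I (period 5, group 17) vs Cs (period 6, group 1): the stated order agrees with the simple trend.
The exception is (C): Se (4p⁴) ionizes more easily than half-filled As (4p³).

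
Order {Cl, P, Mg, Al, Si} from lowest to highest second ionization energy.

Mg < Si < Al < P < Cl

After 1 electron has been removed, what remains? Cl⁺ still has 6 valence electrons; P⁺ still has 4 valence electrons; Mg⁺ still has 1 valence electron; Al⁺ still has 2 valence electrons; Si⁺ still has 3 valence electrons.
All are still removing valence electrons, so compare the +1 ions as you would atoms: IE_2 generally rises across a period (higher Z_eff) and falls down a group (larger shell), subject to the usual subshell exceptions.
Valence configurations: Cl⁺ [Ne]3s²3p⁴, P⁺ [Ne]3s²3p², Mg⁺ [Ne]3s¹, Al⁺ [Ne]3s², Si⁺ [Ne]3s²3p¹.
Si⁺ loses a lone 3p electron whereas Al⁺ must break into a filled 3s² pair, so IE_2(Al) > IE_2(Si) even though Si has the higher nuclear charge.
Approximate IE_2 values (kJ/mol): Cl 2298, P 1907, Mg 1451, Al 1817, Si 1577.
Hence IE_2: Mg < Si < Al < P < Cl.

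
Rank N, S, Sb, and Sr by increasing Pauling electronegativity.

Sr < Sb < S < N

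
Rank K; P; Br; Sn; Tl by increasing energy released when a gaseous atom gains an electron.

P is in period 3, group 15; K is in period 4, group 1; Br is in period 4, group 17; Sn is in period 5, group 14; Tl is in period 6, group 13.
Atoms with high Z_eff and room in the valence shell (especially the halogens) have the most exothermic electron affinities.
Neither a single period nor a single group — weigh both effects.
K > Tl: period and group pull opposite ways; the down-group shift dominates (48 vs 19 kJ/mol).
P > K: both effects reinforce here, so P is clearly the higher of the two.
Sn > P: this pair runs against the simple trend — see the exception note.
Br > Sn: both effects reinforce here, so Br is clearly the higher of the two.
Note the exception: Sn has a higher electron affinity than P, contrary to the simple trend — adding an electron to P's half-filled np³ subshell costs electron-pairing energy.
For reference (kJ/mol): P 72, K 48, Br 325, Sn 107, Tl 19.
So from lowest to highest: Tl < K < P < Sn < Br.

Tl < K < P < Sn < Br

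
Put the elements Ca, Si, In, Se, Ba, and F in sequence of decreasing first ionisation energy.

F > Se > Si > Ca > In > Ba

First ionization energy rises across a period (greater Z_eff holds electrons more tightly) and falls down a group (valence electrons are farther from the nucleus).
These span different periods and groups, so the two trends combine.
In > Ba: relative to Ba, both the across-period and down-group shifts push In's first ionization energy up.
Ca > In: period and group pull opposite ways; the down-group shift dominates (590 vs 558 kJ/mol).
Si > Ca: both effects reinforce here, so Si is clearly the higher of the two.
Se > Si: the two effects oppose for this pair; the across-period effect wins (941 vs 786 kJ/mol).
F > Se: both effects reinforce here, so F is clearly the higher of the two.
Tabulated first ionization energy (kJ/mol): F 1681, Si 786, Ca 590, Se 941, In 558, Ba 503.
So from highest to lowest: F > Se > Si > Ca > In > Ba.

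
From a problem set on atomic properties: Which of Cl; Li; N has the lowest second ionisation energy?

Consider each +1 ion: Cl⁺ still has 6 valence electrons; Li⁺ is the bare [He] core; N⁺ still has 4 valence electrons.
Breaking into a closed-shell core is much more expensive than removing a leftover valence electron — Li has the largest IE_2 here.
Valence configurations: Cl⁺ [Ne]3s²3p⁴, N⁺ [He]2s²2p².
The numbers (kJ/mol): Cl 2298, Li 7298, N 2856.
Putting it together, IE_2: Cl < N < Li.

Cl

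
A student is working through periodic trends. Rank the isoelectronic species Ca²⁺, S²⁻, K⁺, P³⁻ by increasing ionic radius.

All of these have 18 electrons, so size is governed by nuclear charge alone: the more protons, the stronger the pull on the same electron cloud, and the smaller the ion.
Nuclear charges: Ca²⁺ (Z=20), K⁺ (Z=19), S²⁻ (Z=16), P³⁻ (Z=15).
Smallest to largest: Ca²⁺ < K⁺ < S²⁻ < P³⁻.

Ca²⁺, K⁺, S²⁻, P³⁻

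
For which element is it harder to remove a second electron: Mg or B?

Consider each +1 ion: Mg⁺ still has 1 valence electron; B⁺ still has 2 valence electrons.
All are still removing valence electrons, so compare the +1 ions as you would atoms: IE_2 generally rises across a period (higher Z_eff) and falls down a group (larger shell), subject to the usual subshell exceptions.
Valence configurations: Mg⁺ [Ne]3s¹, B⁺ [He]2s².
Approximate IE_2 values (kJ/mol): Mg 1451, B 2427.
Overall IE_2 order: Mg < B.

B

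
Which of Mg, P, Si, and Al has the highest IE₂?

P

IE_2 is the cost of taking one more electron from the +1 cation: Mg⁺ still has 1 valence electron; P⁺ still has 4 valence electrons; Si⁺ still has 3 valence electrons; Al⁺ still has 2 valence electrons.
All are still removing valence electrons, so compare the +1 ions as you would atoms: IE_2 generally rises across a period (higher Z_eff) and falls down a group (larger shell), subject to the usual subshell exceptions.
Valence configurations: Mg⁺ [Ne]3s¹, P⁺ [Ne]3s²3p², Si⁺ [Ne]3s²3p¹, Al⁺ [Ne]3s².
Si⁺ loses a lone 3p electron whereas Al⁺ must break into a filled 3s² pair, so IE_2(Al) > IE_2(Si) even though Si has the higher nuclear charge.
Tabulated IE_2 (kJ/mol): Mg 1451, P 1907, Si 1577, Al 1817.
So the second ionization energies run Mg < Si < Al < P.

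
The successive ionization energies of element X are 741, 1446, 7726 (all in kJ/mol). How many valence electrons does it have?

2

Look for the largest jump between consecutive ionization energies: IE3/IE2 ≈ 5.3, far larger than any earlier ratio.
That jump marks the point where a core electron is being removed. So the atom has 2 valence electrons.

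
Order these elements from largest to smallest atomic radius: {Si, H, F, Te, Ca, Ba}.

Ba > Ca > Te > Si > F > H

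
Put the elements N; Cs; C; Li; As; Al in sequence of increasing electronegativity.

Cs < Li < Al < As < C < N

Li is in period 2, group 1; C is in period 2, group 14; N is in period 2, group 15; Al is in period 3, group 13; As is in period 4, group 15; Cs is in period 6, group 1.
EN rises left→right (higher Z_eff, smaller atoms) and falls top→bottom (larger, more shielded atoms).
Neither a single period nor a single group — weigh both effects.
Li > Cs: Li sits above Cs in group 1, so the down-group effect alone puts Li higher.
Al > Li: the two effects oppose for this pair; the across-period effect wins (1.61 vs 0.98).
As > Al: period and group pull opposite ways; the across-period shift dominates (2.18 vs 1.61).
C > As: period and group pull opposite ways; the down-group shift dominates (2.55 vs 2.18).
N > C: both are in period 2; the period trend gives N the larger value.
For reference (Pauling): Li 0.98, C 2.55, N 3.04, Al 1.61, As 2.18, Cs 0.79.
So from lowest to highest: Cs < Li < Al < As < C < N.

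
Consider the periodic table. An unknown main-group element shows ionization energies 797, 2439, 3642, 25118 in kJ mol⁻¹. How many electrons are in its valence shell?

Look for the largest jump between consecutive ionization energies: IE4/IE3 ≈ 6.9, far larger than any earlier ratio.
That jump marks the point where a core electron is being removed. So the atom has 3 valence electrons.

3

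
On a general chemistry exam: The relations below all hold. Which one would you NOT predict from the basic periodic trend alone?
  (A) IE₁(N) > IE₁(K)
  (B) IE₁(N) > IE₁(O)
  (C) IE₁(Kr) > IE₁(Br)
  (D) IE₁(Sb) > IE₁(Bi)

The general trend: first ionisation energy increases across a period and decreases down a group.
(A) N (period 2, group 15) vs K (period 4, group 1): the stated order agrees with the simple trend.
(B) N (period 2, group 15) vs O (period 2, group 16): the stated order contradicts the simple trend.
(C) Kr (period 4, group 18) vs Br (period 4, group 17): the stated order agrees with the simple trend.
(D) Sb (period 5, group 15) vs Bi (period 6, group 15): the stated order agrees with the simple trend.
The exception is (B): pairing an electron in O's 2p⁴ costs repulsion energy, so O ionizes more easily than half-filled N (2p³).

(B)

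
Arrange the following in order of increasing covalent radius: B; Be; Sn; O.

O < B < Be < Sn

Moving right in a period, electrons are added to the same shell under a stronger nuclear pull, so atoms get smaller; moving down, a new shell is opened and atoms get larger.
Here both period and group differ, so the two effects have to be weighed against each other.
B > O: both are in period 2; the period trend gives B the larger value.
Be > B: both are in period 2; the period trend gives Be the larger value.
Sn > Be: the two effects oppose for this pair; the down-group effect wins (140 vs 102 pm).
For reference (pm): Be 102, B 85, O 63, Sn 140.
So from smallest to largest: O < B < Be < Sn.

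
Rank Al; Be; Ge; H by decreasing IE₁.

H, Be, Ge, Al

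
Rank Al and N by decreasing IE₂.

N > Al

IE_2 is the cost of taking one more electron from the +1 cation: Al⁺ still has 2 valence electrons; N⁺ still has 4 valence electrons.
All are still removing valence electrons, so compare the +1 ions as you would atoms: IE_2 generally rises across a period (higher Z_eff) and falls down a group (larger shell), subject to the usual subshell exceptions.
Valence configurations: Al⁺ [Ne]3s², N⁺ [He]2s²2p².
The numbers (kJ/mol): Al 1817, N 2856.
Putting it together, IE_2: Al < N.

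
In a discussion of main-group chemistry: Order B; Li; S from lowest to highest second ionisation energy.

The second ionization energy removes an electron from the +1 ion. For each element: B⁺ still has 2 valence electrons; Li⁺ is the bare [He] core; S⁺ still has 5 valence electrons.
Pulling an electron out of a noble-gas core costs far more than removing a remaining valence electron, so Li sits at the high end of IE_2.
Valence configurations: B⁺ [He]2s², S⁺ [Ne]3s²3p³.
The numbers (kJ/mol): B 2427, Li 7298, S 2252.
Putting it together, IE_2: S < B < Li.

S, B, Li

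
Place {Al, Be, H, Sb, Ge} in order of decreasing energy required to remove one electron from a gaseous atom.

H, Be, Sb, Ge, Al

H is in period 1, group 1; Be is in period 2, group 2; Al is in period 3, group 13; Ge is in period 4, group 14; Sb is in period 5, group 15.
Removing the outermost electron gets harder across a period and easier down a group.
A diagonal step moves right (one effect) and down (the opposite effect) at once.
Ge > Al: period and group pull opposite ways; the across-period shift dominates (762 vs 578 kJ/mol).
Sb > Ge: period and group pull opposite ways; the across-period shift dominates (831 vs 762 kJ/mol).
Be > Sb: period and group pull opposite ways; the down-group shift dominates (900 vs 831 kJ/mol).
H > Be: period and group pull opposite ways; the down-group shift dominates (1312 vs 900 kJ/mol).
For reference (kJ/mol): H 1312, Be 900, Al 578, Ge 762, Sb 831.
So from highest to lowest: H > Be > Sb > Ge > Al.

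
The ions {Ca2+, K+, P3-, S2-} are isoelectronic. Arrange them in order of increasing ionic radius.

Ca2+ < K+ < S2- < P3-

All of these have 18 electrons, so size is governed by nuclear charge alone: the more protons, the stronger the pull on the same electron cloud, and the smaller the ion.
Nuclear charges: Ca2+ (Z=20), K+ (Z=19), S2- (Z=16), P3- (Z=15).
Smallest to largest: Ca2+ < K+ < S2- < P3-.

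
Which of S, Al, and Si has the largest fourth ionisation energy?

IE_4 is the cost of taking one more electron from the +3 cation: S³⁺ still has 3 valence electrons; Al³⁺ is the bare [Ne] core; Si³⁺ still has 1 valence electron.
Core electrons are held far more tightly than valence electrons, so Al tops the IE_4 order.
Valence configurations: S³⁺ [Ne]3s²3p¹, Si³⁺ [Ne]3s¹.
The numbers (kJ/mol): S 4556, Al 11577, Si 4356.
Hence IE_4: Si < S < Al.

Al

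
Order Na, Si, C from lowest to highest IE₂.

Consider each +1 ion: Na⁺ is the bare [Ne] core; Si⁺ still has 3 valence electrons; C⁺ still has 3 valence electrons.
Pulling an electron out of a noble-gas core costs far more than removing a remaining valence electron, so Na sits at the high end of IE_2.
Valence configurations: Si⁺ [Ne]3s²3p¹, C⁺ [He]2s²2p¹.
Tabulated IE_2 (kJ/mol): Na 4562, Si 1577, C 2353.
So the second ionization energies run Si < C < Na.

Si < C < Na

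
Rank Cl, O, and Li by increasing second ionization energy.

After 1 electron has been removed, what remains? Cl⁺ still has 6 valence electrons; O⁺ still has 5 valence electrons; Li⁺ is the bare [He] core.
Pulling an electron out of a noble-gas core costs far more than removing a remaining valence electron, so Li sits at the high end of IE_2.
Valence configurations: Cl⁺ [Ne]3s²3p⁴, O⁺ [He]2s²2p³.
Approximate IE_2 values (kJ/mol): Cl 2298, O 3388, Li 7298.
Overall IE_2 order: Cl < O < Li.

Cl, O, Li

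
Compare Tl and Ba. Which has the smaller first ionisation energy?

Ba

Ba is in period 6, group 2; Tl is in period 6, group 13.
IE₁ increases left→right with effective nuclear charge and decreases top→bottom as the valence shell moves farther out.
All lie in period 6, so first ionization energy increases left to right.
So Ba has the smaller first ionisation energy (Ba < Tl).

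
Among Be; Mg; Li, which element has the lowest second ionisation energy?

Consider each +1 ion: Be⁺ still has 1 valence electron; Mg⁺ still has 1 valence electron; Li⁺ is the bare [He] core.
Breaking into a closed-shell core is much more expensive than removing a leftover valence electron — Li has the largest IE_2 here.
Valence configurations: Be⁺ [He]2s¹, Mg⁺ [Ne]3s¹.
Approximate IE_2 values (kJ/mol): Be 1757, Mg 1451, Li 7298.
Overall IE_2 order: Mg < Be < Li.

Mg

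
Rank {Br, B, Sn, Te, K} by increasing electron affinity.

Adding an electron releases more energy for atoms nearer the top right (short of the noble gases).
These span different periods and groups, so the two trends combine.
K > B: this pair runs against the simple trend — see the exception note.
Sn > K: period and group pull opposite ways; the across-period shift dominates (107 vs 48 kJ/mol).
Te > Sn: both are in period 5; the period trend gives Te the larger value.
Br > Te: both effects reinforce here, so Br is clearly the higher of the two.
Note the exception: K has a higher electron affinity than B, contrary to the simple trend — B's ns²np¹ configuration gives only a small electron affinity — the sparsely filled np subshell binds an added electron weakly.
Tabulated electron affinity (kJ/mol): B 27, K 48, Br 325, Sn 107, Te 190.
So from lowest to highest: B < K < Sn < Te < Br.

B < K < Sn < Te < Br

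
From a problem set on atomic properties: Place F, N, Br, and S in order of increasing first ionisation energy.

S < Br < N < F

N is in period 2, group 15; F is in period 2, group 17; S is in period 3, group 16; Br is in period 4, group 17.
First ionization energy rises across a period (greater Z_eff holds electrons more tightly) and falls down a group (valence electrons are farther from the nucleus).
These span different periods and groups, so the two trends combine.
Br > S: the two effects oppose for this pair; the across-period effect wins (1140 vs 1000 kJ/mol).
N > Br: the two effects oppose for this pair; the down-group effect wins (1402 vs 1140 kJ/mol).
F > N: both are in period 2; the period trend gives F the larger value.
Approximate values (kJ/mol): N 1402, F 1681, S 1000, Br 1140.
So from lowest to highest: S < Br < N < F.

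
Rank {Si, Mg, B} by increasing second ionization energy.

Consider each +1 ion: Si⁺ still has 3 valence electrons; Mg⁺ still has 1 valence electron; B⁺ still has 2 valence electrons.
All are still removing valence electrons, so compare the +1 ions as you would atoms: IE_2 generally rises across a period (higher Z_eff) and falls down a group (larger shell), subject to the usual subshell exceptions.
Valence configurations: Si⁺ [Ne]3s²3p¹, Mg⁺ [Ne]3s¹, B⁺ [He]2s².
Approximate IE_2 values (kJ/mol): Si 1577, Mg 1451, B 2427.
Hence IE_2: Mg < Si < B.

Mg < Si < B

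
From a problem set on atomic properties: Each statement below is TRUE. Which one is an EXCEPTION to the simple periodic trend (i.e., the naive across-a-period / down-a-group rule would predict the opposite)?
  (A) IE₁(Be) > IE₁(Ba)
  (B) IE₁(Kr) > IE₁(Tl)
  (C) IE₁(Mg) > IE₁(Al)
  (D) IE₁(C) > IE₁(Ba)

(C)

The general trend: first ionization energy increases across a period and decreases down a group.
(A) Be (period 2, group 2) vs Ba (period 6, group 2): the stated order agrees with the simple trend.
(B) Kr (period 4, group 18) vs Tl (period 6, group 13): the stated order agrees with the simple trend.
(C) Mg (period 3, group 2) vs Al (period 3, group 13): the stated order contradicts the simple trend.
(D) C (period 2, group 14) vs Ba (period 6, group 2): the stated order agrees with the simple trend.
The exception is (C): Al's single 3p electron is easier to remove than one from Mg's filled 3s².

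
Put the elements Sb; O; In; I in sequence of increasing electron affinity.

In < Sb < O < I

O is in period 2, group 16; In is in period 5, group 13; Sb is in period 5, group 15; I is in period 5, group 17.
Atoms with high Z_eff and room in the valence shell (especially the halogens) have the most exothermic electron affinities.
Here both period and group differ, so the two effects have to be weighed against each other.
Sb > In: Sb lies to the right of In in period 5, so the across-period effect alone puts Sb higher.
O > Sb: both effects reinforce here, so O is clearly the higher of the two.
I > O: the two effects oppose for this pair; the across-period effect wins (295 vs 141 kJ/mol).
Tabulated electron affinity (kJ/mol): O 141, In 29, Sb 103, I 295.
So from lowest to highest: In < Sb < O < I.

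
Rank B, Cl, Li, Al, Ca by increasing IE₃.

Al < B < Cl < Ca < Li

After 2 electrons have been removed, what remains? B²⁺ still has 1 valence electron; Cl²⁺ still has 5 valence electrons; Li²⁺ is already 1 electron into the core; Al²⁺ still has 1 valence electron; Ca²⁺ is the bare [Ar] core.
Pulling an electron out of a noble-gas core costs far more than removing a remaining valence electron, so Ca and Li sit at the high end of IE_3.
Valence configurations: B²⁺ [He]2s¹, Cl²⁺ [Ne]3s²3p³, Al²⁺ [Ne]3s¹.
The numbers (kJ/mol): B 3660, Cl 3822, Li 11815, Al 2745, Ca 4912.
So the third ionization energies run Al < B < Cl < Ca < Li.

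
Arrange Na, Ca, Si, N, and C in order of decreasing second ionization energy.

Na, N, C, Si, Ca

IE_2 is the cost of taking one more electron from the +1 cation: Na⁺ is the bare [Ne] core; Ca⁺ still has 1 valence electron; Si⁺ still has 3 valence electrons; N⁺ still has 4 valence electrons; C⁺ still has 3 valence electrons.
Breaking into a closed-shell core is much more expensive than removing a leftover valence electron — Na has the largest IE_2 here.
Valence configurations: Ca⁺ [Ar]4s¹, Si⁺ [Ne]3s²3p¹, N⁺ [He]2s²2p², C⁺ [He]2s²2p¹.
Tabulated IE_2 (kJ/mol): Na 4562, Ca 1145, Si 1577, N 2856, C 2353.
Hence IE_2: Ca < Si < C < N < Na.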